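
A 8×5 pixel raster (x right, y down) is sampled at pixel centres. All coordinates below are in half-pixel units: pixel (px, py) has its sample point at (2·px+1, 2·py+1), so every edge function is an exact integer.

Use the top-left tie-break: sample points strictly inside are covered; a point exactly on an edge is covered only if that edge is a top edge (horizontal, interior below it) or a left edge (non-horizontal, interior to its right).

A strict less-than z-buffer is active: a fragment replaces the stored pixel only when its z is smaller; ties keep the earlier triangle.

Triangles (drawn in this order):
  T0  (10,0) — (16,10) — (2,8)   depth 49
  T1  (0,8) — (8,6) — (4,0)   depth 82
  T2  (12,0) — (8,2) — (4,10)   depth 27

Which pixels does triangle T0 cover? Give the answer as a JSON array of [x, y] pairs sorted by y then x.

T0:
  2·area = 128
  edge (10, 0)→(16, 10): d=(6,10) right/bottom  bias=-1
  edge (16, 10)→(2, 8): d=(-14,-2) top-left  bias=+0
  edge (2, 8)→(10, 0): d=(8,-8) top-left  bias=+0
    (4,0)@(9, 1): e=[16,112,0] → #  [on edge]
    (5,0)@(11, 1): e=[-4,116,16] → ·
    (3,1)@(7, 3): e=[48,80,0] → #  [on edge]
    (5,1)@(11, 3): e=[8,88,32] → #
    (6,1)@(13, 3): e=[-12,92,48] → ·
    (2,2)@(5, 5): e=[80,48,0] → #  [on edge]
    (6,2)@(13, 5): e=[0,64,64] → ·  [on edge]
    (1,3)@(3, 7): e=[112,16,0] → #  [on edge]
    (6,3)@(13, 7): e=[12,36,80] → #
    (7,3)@(15, 7): e=[-8,40,96] → ·
    (0,4)@(1, 9): e=[144,-16,0] → ·  [on edge]
    (1,4)@(3, 9): e=[124,-12,16] → ·
    (4,4)@(9, 9): e=[64,0,64] → #  [on edge]
  covered (18 px):
    · · · · # · · ·
    · · · # # # · ·
    · · # # # # · ·
    · # # # # # # ·
    · · · · # # # #
T1:
  2·area = 56  (B↔C swapped to make it positive)
  edge (0, 8)→(4, 0): d=(4,-8) top-left  bias=+0
  edge (4, 0)→(8, 6): d=(4,6) right/bottom  bias=-1
  edge (8, 6)→(0, 8): d=(-8,2) right/bottom  bias=-1
    (1,1)@(3, 3): e=[4,18,34] → #
    (2,1)@(5, 3): e=[20,6,30] → #
    (3,1)@(7, 3): e=[36,-6,26] → ·
    (1,2)@(3, 5): e=[12,26,18] → #
    (3,2)@(7, 5): e=[44,2,10] → #
    (4,2)@(9, 5): e=[60,-10,6] → ·
    (0,3)@(1, 7): e=[4,46,6] → #
    (2,3)@(5, 7): e=[36,22,-2] → ·
    (3,3)@(7, 7): e=[52,10,-6] → ·
    (0,4)@(1, 9): e=[12,54,-10] → ·
    (1,4)@(3, 9): e=[28,42,-14] → ·
  covered (7 px):
    · · · · · · · ·
    · # # · · · · ·
    · # # # · · · ·
    # # · · · · · ·
    · · · · · · · ·
T2:
  2·area = 24  (B↔C swapped to make it positive)
  edge (12, 0)→(4, 10): d=(-8,10) right/bottom  bias=-1
  edge (4, 10)→(8, 2): d=(4,-8) top-left  bias=+0
  edge (8, 2)→(12, 0): d=(4,-2) top-left  bias=+0
    (5,0)@(11, 1): e=[2,20,2] → #
    (6,0)@(13, 1): e=[-18,36,6] → ·
    (4,1)@(9, 3): e=[6,12,6] → #
    (5,1)@(11, 3): e=[-14,28,10] → ·
    (3,2)@(7, 5): e=[10,4,10] → #
    (4,2)@(9, 5): e=[-10,20,14] → ·
    (3,3)@(7, 7): e=[-6,12,18] → ·
  covered (3 px):
    · · · · · # · ·
    · · · · # · · ·
    · · · # · · · ·
    · · · · · · · ·
    · · · · · · · ·

Answer: [[4,0],[3,1],[4,1],[5,1],[2,2],[3,2],[4,2],[5,2],[1,3],[2,3],[3,3],[4,3],[5,3],[6,3],[4,4],[5,4],[6,4],[7,4]]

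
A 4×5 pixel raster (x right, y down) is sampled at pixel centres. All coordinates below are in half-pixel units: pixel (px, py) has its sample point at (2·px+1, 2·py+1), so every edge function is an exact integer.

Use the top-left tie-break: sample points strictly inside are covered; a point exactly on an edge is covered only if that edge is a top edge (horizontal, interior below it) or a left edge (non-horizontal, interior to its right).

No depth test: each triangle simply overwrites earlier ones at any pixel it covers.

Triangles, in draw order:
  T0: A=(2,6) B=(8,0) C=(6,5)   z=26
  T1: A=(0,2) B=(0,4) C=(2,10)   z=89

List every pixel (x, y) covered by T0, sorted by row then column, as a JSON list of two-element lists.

T0:
  2·area = 18
  edge (2, 6)→(8, 0): d=(6,-6) top-left  bias=+0
  edge (8, 0)→(6, 5): d=(-2,5) right/bottom  bias=-1
  edge (6, 5)→(2, 6): d=(-4,1) right/bottom  bias=-1
    (3,0)@(7, 1): e=[0,3,15] → X  [on edge]
    (2,1)@(5, 3): e=[0,9,9] → X  [on edge]
    (3,1)@(7, 3): e=[12,-1,7] → .
    (1,2)@(3, 5): e=[0,15,3] → X  [on edge]
    (3,2)@(7, 5): e=[24,-5,-1] → .
    (0,3)@(1, 7): e=[0,21,-3] → .  [on edge]
    (1,3)@(3, 7): e=[12,11,-5] → .
    (2,3)@(5, 7): e=[24,1,-7] → .
  covered (4 px):
    . . . X
    . . X .
    . X X .
    . . . .
    . . . .
T1:
  2·area = 4  (B↔C swapped to make it positive)
  edge (0, 2)→(2, 10): d=(2,8) right/bottom  bias=-1
  edge (2, 10)→(0, 4): d=(-2,-6) top-left  bias=+0
  edge (0, 4)→(0, 2): d=(0,-2) top-left  bias=+0
    (0,3)@(1, 7): e=[2,0,2] → X  [on edge]
    (1,3)@(3, 7): e=[-14,12,6] → .
    (0,4)@(1, 9): e=[6,-4,2] → .
  covered (1 px):
    . . . .
    . . . .
    . . . .
    X . . .
    . . . .

Result: [[3,0],[2,1],[1,2],[2,2]]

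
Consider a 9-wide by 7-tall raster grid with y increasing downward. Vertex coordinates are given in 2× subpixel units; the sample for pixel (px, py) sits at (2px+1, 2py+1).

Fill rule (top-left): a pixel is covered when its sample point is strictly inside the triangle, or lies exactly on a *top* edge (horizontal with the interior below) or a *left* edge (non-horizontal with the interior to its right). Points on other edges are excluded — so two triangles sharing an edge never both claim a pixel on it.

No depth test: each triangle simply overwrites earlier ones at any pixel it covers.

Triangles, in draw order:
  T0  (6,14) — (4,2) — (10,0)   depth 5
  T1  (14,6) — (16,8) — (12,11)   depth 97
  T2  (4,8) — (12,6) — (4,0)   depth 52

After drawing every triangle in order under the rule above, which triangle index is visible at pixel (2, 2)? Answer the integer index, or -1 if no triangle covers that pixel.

T0:
  2·area = 76
  edge (6, 14)→(4, 2): d=(-2,-12) top-left  bias=+0
  edge (4, 2)→(10, 0): d=(6,-2) top-left  bias=+0
  edge (10, 0)→(6, 14): d=(-4,14) right/bottom  bias=-1
    (3,0)@(7, 1): e=[38,0,38] → X  [on edge]
    (4,0)@(9, 1): e=[62,4,10] → X
    (5,0)@(11, 1): e=[86,8,-18] → .
    (0,1)@(1, 3): e=[-38,0,114] → .  [on edge]
    (2,1)@(5, 3): e=[10,8,58] → X
    (5,1)@(11, 3): e=[82,20,-26] → .
    (2,2)@(5, 5): e=[6,20,50] → X
    (4,2)@(9, 5): e=[54,28,-6] → .
    (2,3)@(5, 7): e=[2,32,42] → X
    (4,3)@(9, 7): e=[50,40,-14] → .
    (2,4)@(5, 9): e=[-2,44,34] → .
    (3,4)@(7, 9): e=[22,48,6] → X
  covered (10 px):
    . . . X X . . . .
    . . X X X . . . .
    . . X X . . . . .
    . . X X . . . . .
    . . . X . . . . .
    . . . . . . . . .
    . . . . . . . . .
T1:
  2·area = 14
  edge (14, 6)→(16, 8): d=(2,2) right/bottom  bias=-1
  edge (16, 8)→(12, 11): d=(-4,3) right/bottom  bias=-1
  edge (12, 11)→(14, 6): d=(2,-5) top-left  bias=+0
    (4,0)@(9, 1): e=[0,49,-35] → .  [on edge]
    (5,1)@(11, 3): e=[0,35,-21] → .  [on edge]
    (6,2)@(13, 5): e=[0,21,-7] → .  [on edge]
    (7,3)@(15, 7): e=[0,7,7] → .  [on edge]
    (6,4)@(13, 9): e=[8,5,1] → X
    (7,4)@(15, 9): e=[4,-1,11] → .
    (8,4)@(17, 9): e=[0,-7,21] → .  [on edge]
    (6,5)@(13, 11): e=[12,-3,5] → .
  covered (1 px):
    . . . . . . . . .
    . . . . . . . . .
    . . . . . . . . .
    . . . . . . . . .
    . . . . . . X . .
    . . . . . . . . .
    . . . . . . . . .
T2:
  2·area = 64  (B↔C swapped to make it positive)
  edge (4, 8)→(4, 0): d=(0,-8) top-left  bias=+0
  edge (4, 0)→(12, 6): d=(8,6) right/bottom  bias=-1
  edge (12, 6)→(4, 8): d=(-8,2) right/bottom  bias=-1
    (2,0)@(5, 1): e=[8,2,54] → X
    (3,0)@(7, 1): e=[24,-10,50] → .
    (2,1)@(5, 3): e=[8,18,38] → X
    (3,1)@(7, 3): e=[24,6,34] → X
    (4,1)@(9, 3): e=[40,-6,30] → .
    (2,2)@(5, 5): e=[8,34,22] → X
    (4,2)@(9, 5): e=[40,10,14] → X
    (5,2)@(11, 5): e=[56,-2,10] → .
    (2,3)@(5, 7): e=[8,50,6] → X
    (4,3)@(9, 7): e=[40,26,-2] → .
    (2,4)@(5, 9): e=[8,66,-10] → .
    (3,4)@(7, 9): e=[24,54,-14] → .
  covered (8 px):
    . . X . . . . . .
    . . X X . . . . .
    . . X X X . . . .
    . . X X . . . . .
    . . . . . . . . .
    . . . . . . . . .
    . . . . . . . . .

Z-buffer (winner per pixel, '.' = empty):
  . . 2 0 0 . . . .
  . . 2 2 0 . . . .
  . . 2 2 2 . . . .
  . . 2 2 . . . . .
  . . . 0 . . 1 . .
  . . . . . . . . .
  . . . . . . . . .

Result: 2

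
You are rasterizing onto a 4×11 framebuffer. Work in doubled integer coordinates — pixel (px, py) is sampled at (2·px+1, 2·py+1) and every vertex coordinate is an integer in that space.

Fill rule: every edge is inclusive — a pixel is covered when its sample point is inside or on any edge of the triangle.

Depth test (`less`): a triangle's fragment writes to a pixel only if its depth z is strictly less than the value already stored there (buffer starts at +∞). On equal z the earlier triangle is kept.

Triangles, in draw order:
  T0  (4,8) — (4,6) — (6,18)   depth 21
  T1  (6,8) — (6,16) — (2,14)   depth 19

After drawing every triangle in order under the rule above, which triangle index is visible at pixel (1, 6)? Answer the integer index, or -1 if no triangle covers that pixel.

T0:
  2·area = 4
  edge (4, 8)→(4, 6): d=(0,-2) inclusive
  edge (4, 6)→(6, 18): d=(2,12) inclusive
  edge (6, 18)→(4, 8): d=(-2,-10) inclusive
    (1,1)@(3, 3): e=[-2,6,0] → ·  [on edge]
    (2,6)@(5, 13): e=[2,2,0] → █  [on edge]
    (3,6)@(7, 13): e=[6,-22,20] → ·
    (2,7)@(5, 15): e=[2,6,-4] → ·
  covered (1 px):
    · · · ·
    · · · ·
    · · · ·
    · · · ·
    · · · ·
    · · · ·
    · · █ ·
    · · · ·
    · · · ·
    · · · ·
    · · · ·
T1:
  2·area = 32
  edge (6, 8)→(6, 16): d=(0,8) inclusive
  edge (6, 16)→(2, 14): d=(-4,-2) inclusive
  edge (2, 14)→(6, 8): d=(4,-6) inclusive
    (2,5)@(5, 11): e=[8,18,6] → █
    (3,5)@(7, 11): e=[-8,22,18] → ·
    (1,6)@(3, 13): e=[24,6,2] → █
    (3,6)@(7, 13): e=[-8,14,26] → ·
    (1,7)@(3, 15): e=[24,-2,10] → ·
    (2,7)@(5, 15): e=[8,2,22] → █
    (3,7)@(7, 15): e=[-8,6,34] → ·
    (2,8)@(5, 17): e=[8,-6,30] → ·
  covered (4 px):
    · · · ·
    · · · ·
    · · · ·
    · · · ·
    · · · ·
    · · █ ·
    · █ █ ·
    · · █ ·
    · · · ·
    · · · ·
    · · · ·

Z-buffer (winner per pixel, '.' = empty):
  . . . .
  . . . .
  . . . .
  . . . .
  . . . .
  . . 1 .
  . 1 1 .
  . . 1 .
  . . . .
  . . . .
  . . . .

Answer: 1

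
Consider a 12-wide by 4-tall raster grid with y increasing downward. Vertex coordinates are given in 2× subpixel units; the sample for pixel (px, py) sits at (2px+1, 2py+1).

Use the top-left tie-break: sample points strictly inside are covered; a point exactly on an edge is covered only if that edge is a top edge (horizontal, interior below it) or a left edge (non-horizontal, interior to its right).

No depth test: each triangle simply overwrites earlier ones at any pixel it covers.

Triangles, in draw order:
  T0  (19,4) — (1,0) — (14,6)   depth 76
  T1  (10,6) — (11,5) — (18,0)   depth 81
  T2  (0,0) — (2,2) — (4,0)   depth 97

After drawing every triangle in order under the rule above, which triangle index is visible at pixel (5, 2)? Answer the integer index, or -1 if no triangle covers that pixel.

T0:
  2·area = 56  (B↔C swapped to make it positive)
  edge (19, 4)→(14, 6): d=(-5,2) right/bottom  bias=-1
  edge (14, 6)→(1, 0): d=(-13,-6) top-left  bias=+0
  edge (1, 0)→(19, 4): d=(18,4) right/bottom  bias=-1
    (2,0)@(5, 1): e=[43,11,2] → █
    (3,0)@(7, 1): e=[39,23,-6] → ·
    (2,1)@(5, 3): e=[33,-15,38] → ·
    (4,1)@(9, 3): e=[25,9,22] → █
    (5,1)@(11, 3): e=[21,21,14] → █
    (6,1)@(13, 3): e=[17,33,6] → █
    (7,1)@(15, 3): e=[13,45,-2] → ·
    (4,2)@(9, 5): e=[15,-17,58] → ·
    (5,2)@(11, 5): e=[11,-5,50] → ·
    (6,2)@(13, 5): e=[7,7,42] → █
    (7,2)@(15, 5): e=[3,19,34] → █
    (8,2)@(17, 5): e=[-1,31,26] → ·
  covered (6 px):
    · · █ · · · · · · · · ·
    · · · · █ █ █ · · · · ·
    · · · · · · █ █ · · · ·
    · · · · · · · · · · · ·
T1:
  2·area = 2
  edge (10, 6)→(11, 5): d=(1,-1) top-left  bias=+0
  edge (11, 5)→(18, 0): d=(7,-5) top-left  bias=+0
  edge (18, 0)→(10, 6): d=(-8,6) right/bottom  bias=-1
    (7,0)@(15, 1): e=[0,-8,10] → ·  [on edge]
    (6,1)@(13, 3): e=[0,-4,6] → ·  [on edge]
    (5,2)@(11, 5): e=[0,0,2] → █  [on edge]
    (6,2)@(13, 5): e=[2,10,-10] → ·
    (4,3)@(9, 7): e=[0,4,-2] → ·  [on edge]
    (5,3)@(11, 7): e=[2,14,-14] → ·
  covered (1 px):
    · · · · · · · · · · · ·
    · · · · · · · · · · · ·
    · · · · · █ · · · · · ·
    · · · · · · · · · · · ·
T2:
  2·area = 8  (B↔C swapped to make it positive)
  edge (0, 0)→(4, 0): d=(4,0) top-left  bias=+0
  edge (4, 0)→(2, 2): d=(-2,2) right/bottom  bias=-1
  edge (2, 2)→(0, 0): d=(-2,-2) top-left  bias=+0
    (0,0)@(1, 1): e=[4,4,0] → █  [on edge]
    (1,0)@(3, 1): e=[4,0,4] → ·  [on edge]
    (0,1)@(1, 3): e=[12,0,-4] → ·  [on edge]
    (1,1)@(3, 3): e=[12,-4,0] → ·  [on edge]
    (2,2)@(5, 5): e=[20,-12,0] → ·  [on edge]
    (3,3)@(7, 7): e=[28,-20,0] → ·  [on edge]
  covered (1 px):
    █ · · · · · · · · · · ·
    · · · · · · · · · · · ·
    · · · · · · · · · · · ·
    · · · · · · · · · · · ·

Z-buffer (winner per pixel, '.' = empty):
  2 . 0 . . . . . . . . .
  . . . . 0 0 0 . . . . .
  . . . . . 1 0 0 . . . .
  . . . . . . . . . . . .

Result: 1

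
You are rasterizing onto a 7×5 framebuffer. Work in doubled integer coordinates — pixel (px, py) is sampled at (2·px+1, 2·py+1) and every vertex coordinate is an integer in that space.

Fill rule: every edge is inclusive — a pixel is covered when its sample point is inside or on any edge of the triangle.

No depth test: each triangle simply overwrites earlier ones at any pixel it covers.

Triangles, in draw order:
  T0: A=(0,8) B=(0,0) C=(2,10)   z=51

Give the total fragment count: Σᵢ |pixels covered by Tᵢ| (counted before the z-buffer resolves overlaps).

T0:
  2·area = 16
  edge (0, 8)→(0, 0): d=(0,-8) inclusive
  edge (0, 0)→(2, 10): d=(2,10) inclusive
  edge (2, 10)→(0, 8): d=(-2,-2) inclusive
    (0,2)@(1, 5): e=[8,0,8] → █  [on edge]
    (1,2)@(3, 5): e=[24,-20,12] → ·
    (0,3)@(1, 7): e=[8,4,4] → █
    (1,3)@(3, 7): e=[24,-16,8] → ·
    (0,4)@(1, 9): e=[8,8,0] → █  [on edge]
    (1,4)@(3, 9): e=[24,-12,4] → ·
  covered (3 px):
    · · · · · · ·
    · · · · · · ·
    █ · · · · · ·
    █ · · · · · ·
    █ · · · · · ·

Result: 3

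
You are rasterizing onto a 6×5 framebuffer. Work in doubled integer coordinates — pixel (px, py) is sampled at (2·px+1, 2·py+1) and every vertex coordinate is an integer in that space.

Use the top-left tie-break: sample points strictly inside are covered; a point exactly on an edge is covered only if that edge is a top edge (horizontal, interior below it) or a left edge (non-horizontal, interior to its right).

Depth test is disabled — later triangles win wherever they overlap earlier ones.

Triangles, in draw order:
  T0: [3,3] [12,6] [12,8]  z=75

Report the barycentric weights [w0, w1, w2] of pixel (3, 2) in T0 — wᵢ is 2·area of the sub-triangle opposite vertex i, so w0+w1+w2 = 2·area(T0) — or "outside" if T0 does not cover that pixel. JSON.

T0:
  2·area = 18
  edge (3, 3)→(12, 6): d=(9,3) right/bottom  bias=-1
  edge (12, 6)→(12, 8): d=(0,2) right/bottom  bias=-1
  edge (12, 8)→(3, 3): d=(-9,-5) top-left  bias=+0
    (1,1)@(3, 3): e=[0,18,0] → ·  [on edge]
    (3,2)@(7, 5): e=[6,10,2] → #
    (4,2)@(9, 5): e=[0,6,12] → ·  [on edge]
    (3,3)@(7, 7): e=[24,10,-16] → ·
    (5,3)@(11, 7): e=[12,2,4] → #
    (5,4)@(11, 9): e=[30,2,-14] → ·
  covered (2 px):
    · · · · · ·
    · · · · · ·
    · · · # · ·
    · · · · · #
    · · · · · ·

Answer: [10,2,6]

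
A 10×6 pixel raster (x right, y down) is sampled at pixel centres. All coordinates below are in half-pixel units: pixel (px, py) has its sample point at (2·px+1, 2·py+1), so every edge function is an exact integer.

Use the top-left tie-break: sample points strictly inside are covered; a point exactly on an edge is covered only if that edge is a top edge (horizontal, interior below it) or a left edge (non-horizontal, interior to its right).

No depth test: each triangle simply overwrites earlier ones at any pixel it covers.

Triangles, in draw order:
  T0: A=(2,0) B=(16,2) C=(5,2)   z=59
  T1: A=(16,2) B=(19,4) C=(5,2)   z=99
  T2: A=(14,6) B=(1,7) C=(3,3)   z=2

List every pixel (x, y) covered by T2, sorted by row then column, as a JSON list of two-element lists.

T0:
  2·area = 22
  edge (2, 0)→(16, 2): d=(14,2) right/bottom  bias=-1
  edge (16, 2)→(5, 2): d=(-11,0) right/bottom  bias=-1
  edge (5, 2)→(2, 0): d=(-3,-2) top-left  bias=+0
    (2,0)@(5, 1): e=[8,11,3] → #
    (3,0)@(7, 1): e=[4,11,7] → #
    (4,0)@(9, 1): e=[0,11,11] → ·  [on edge]
    (2,1)@(5, 3): e=[36,-11,-3] → ·
    (3,1)@(7, 3): e=[32,-11,1] → ·
  covered (2 px):
    · · # # · · · · · ·
    · · · · · · · · · ·
    · · · · · · · · · ·
    · · · · · · · · · ·
    · · · · · · · · · ·
    · · · · · · · · · ·
T1:
  2·area = 22
  edge (16, 2)→(19, 4): d=(3,2) right/bottom  bias=-1
  edge (19, 4)→(5, 2): d=(-14,-2) top-left  bias=+0
  edge (5, 2)→(16, 2): d=(11,0) top-left  bias=+0
    (6,1)@(13, 3): e=[9,2,11] → #
    (7,1)@(15, 3): e=[5,6,11] → #
    (8,1)@(17, 3): e=[1,10,11] → #
    (9,1)@(19, 3): e=[-3,14,11] → ·
    (6,2)@(13, 5): e=[15,-26,33] → ·
    (7,2)@(15, 5): e=[11,-22,33] → ·
    (8,2)@(17, 5): e=[7,-18,33] → ·
  covered (3 px):
    · · · · · · · · · ·
    · · · · · · # # # ·
    · · · · · · · · · ·
    · · · · · · · · · ·
    · · · · · · · · · ·
    · · · · · · · · · ·
T2:
  2·area = 50
  edge (14, 6)→(1, 7): d=(-13,1) right/bottom  bias=-1
  edge (1, 7)→(3, 3): d=(2,-4) top-left  bias=+0
  edge (3, 3)→(14, 6): d=(11,3) right/bottom  bias=-1
    (1,1)@(3, 3): e=[50,0,0] → ·  [on edge]
    (1,2)@(3, 5): e=[24,4,22] → #
    (2,2)@(5, 5): e=[22,12,16] → #
    (3,2)@(7, 5): e=[20,20,10] → #
    (4,2)@(9, 5): e=[18,28,4] → #
    (5,2)@(11, 5): e=[16,36,-2] → ·
    (0,3)@(1, 7): e=[0,0,50] → ·  [on edge]
    (1,3)@(3, 7): e=[-2,8,44] → ·
    (2,3)@(5, 7): e=[-4,16,38] → ·
    (3,3)@(7, 7): e=[-6,24,32] → ·
    (4,3)@(9, 7): e=[-8,32,26] → ·
  covered (4 px):
    · · · · · · · · · ·
    · · · · · · · · · ·
    · # # # # · · · · ·
    · · · · · · · · · ·
    · · · · · · · · · ·
    · · · · · · · · · ·

Result: [[1,2],[2,2],[3,2],[4,2]]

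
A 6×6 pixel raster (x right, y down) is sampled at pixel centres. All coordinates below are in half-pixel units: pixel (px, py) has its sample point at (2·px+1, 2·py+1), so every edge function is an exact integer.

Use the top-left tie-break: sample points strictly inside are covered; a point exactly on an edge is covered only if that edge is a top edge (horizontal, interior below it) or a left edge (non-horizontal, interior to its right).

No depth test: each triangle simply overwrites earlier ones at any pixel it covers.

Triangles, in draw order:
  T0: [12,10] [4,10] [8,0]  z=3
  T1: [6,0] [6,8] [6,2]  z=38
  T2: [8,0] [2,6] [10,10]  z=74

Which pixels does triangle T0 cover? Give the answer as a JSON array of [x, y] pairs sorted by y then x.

T0:
  2·area = 80
  edge (12, 10)→(4, 10): d=(-8,0) right/bottom  bias=-1
  edge (4, 10)→(8, 0): d=(4,-10) top-left  bias=+0
  edge (8, 0)→(12, 10): d=(4,10) right/bottom  bias=-1
    (3,1)@(7, 3): e=[56,2,22] → #
    (4,1)@(9, 3): e=[56,22,2] → #
    (5,1)@(11, 3): e=[56,42,-18] → ·
    (3,2)@(7, 5): e=[40,10,30] → #
    (5,2)@(11, 5): e=[40,50,-10] → ·
    (3,3)@(7, 7): e=[24,18,38] → #
    (5,3)@(11, 7): e=[24,58,-2] → ·
    (2,4)@(5, 9): e=[8,6,66] → #
    (5,4)@(11, 9): e=[8,66,6] → #
    (2,5)@(5, 11): e=[-8,14,74] → ·
    (3,5)@(7, 11): e=[-8,34,54] → ·
    (4,5)@(9, 11): e=[-8,54,34] → ·
  covered (10 px):
    · · · · · ·
    · · · # # ·
    · · · # # ·
    · · · # # ·
    · · # # # #
    · · · · · ·
T1:
  degenerate (2·area = 0) — covers nothing
T2:
  2·area = 72  (B↔C swapped to make it positive)
  edge (8, 0)→(10, 10): d=(2,10) right/bottom  bias=-1
  edge (10, 10)→(2, 6): d=(-8,-4) top-left  bias=+0
  edge (2, 6)→(8, 0): d=(6,-6) top-left  bias=+0
    (3,0)@(7, 1): e=[12,60,0] → #  [on edge]
    (4,0)@(9, 1): e=[-8,68,12] → ·
    (2,1)@(5, 3): e=[36,36,0] → #  [on edge]
    (4,1)@(9, 3): e=[-4,52,24] → ·
    (1,2)@(3, 5): e=[60,12,0] → #  [on edge]
    (4,2)@(9, 5): e=[0,36,36] → ·  [on edge]
    (0,3)@(1, 7): e=[84,-12,0] → ·  [on edge]
    (1,3)@(3, 7): e=[64,-4,12] → ·
    (2,3)@(5, 7): e=[44,4,24] → #
    (4,3)@(9, 7): e=[4,20,48] → #
    (5,3)@(11, 7): e=[-16,28,60] → ·
    (2,4)@(5, 9): e=[48,-12,36] → ·
  covered (10 px):
    · · · # · ·
    · · # # · ·
    · # # # · ·
    · · # # # ·
    · · · · # ·
    · · · · · ·

Result: [[3,1],[4,1],[3,2],[4,2],[3,3],[4,3],[2,4],[3,4],[4,4],[5,4]]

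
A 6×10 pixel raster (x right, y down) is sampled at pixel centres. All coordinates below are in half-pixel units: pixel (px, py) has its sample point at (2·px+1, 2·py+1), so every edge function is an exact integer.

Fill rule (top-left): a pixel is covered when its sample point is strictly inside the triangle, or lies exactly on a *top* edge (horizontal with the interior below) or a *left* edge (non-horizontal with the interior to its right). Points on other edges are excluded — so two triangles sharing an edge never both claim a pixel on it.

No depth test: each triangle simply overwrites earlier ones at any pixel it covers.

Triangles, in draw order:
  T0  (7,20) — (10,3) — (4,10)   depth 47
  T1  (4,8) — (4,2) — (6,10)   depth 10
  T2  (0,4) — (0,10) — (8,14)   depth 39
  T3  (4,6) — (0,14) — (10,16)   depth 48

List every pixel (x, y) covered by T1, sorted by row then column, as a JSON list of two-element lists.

T0:
  2·area = 81  (B↔C swapped to make it positive)
  edge (7, 20)→(4, 10): d=(-3,-10) top-left  bias=+0
  edge (4, 10)→(10, 3): d=(6,-7) top-left  bias=+0
  edge (10, 3)→(7, 20): d=(-3,17) right/bottom  bias=-1
    (4,2)@(9, 5): e=[65,5,11] → █
    (5,2)@(11, 5): e=[85,19,-23] → ·
    (3,3)@(7, 7): e=[39,3,39] → █
    (5,3)@(11, 7): e=[79,31,-29] → ·
    (2,4)@(5, 9): e=[13,1,67] → █
    (4,4)@(9, 9): e=[53,29,-1] → ·
    (2,5)@(5, 11): e=[7,13,61] → █
    (4,5)@(9, 11): e=[47,41,-7] → ·
    (2,6)@(5, 13): e=[1,25,55] → █
    (4,6)@(9, 13): e=[41,53,-13] → ·
    (2,7)@(5, 15): e=[-5,37,49] → ·
    (3,7)@(7, 15): e=[15,51,15] → █
  covered (12 px):
    · · · · · ·
    · · · · · ·
    · · · · █ ·
    · · · █ █ ·
    · · █ █ · ·
    · · █ █ · ·
    · · █ █ · ·
    · · · █ · ·
    · · · █ · ·
    · · · █ · ·
T1:
  2·area = 12
  edge (4, 8)→(4, 2): d=(0,-6) top-left  bias=+0
  edge (4, 2)→(6, 10): d=(2,8) right/bottom  bias=-1
  edge (6, 10)→(4, 8): d=(-2,-2) top-left  bias=+0
    (0,2)@(1, 5): e=[-18,30,0] → ·  [on edge]
    (1,3)@(3, 7): e=[-6,18,0] → ·  [on edge]
    (2,3)@(5, 7): e=[6,2,4] → █
    (3,3)@(7, 7): e=[18,-14,8] → ·
    (2,4)@(5, 9): e=[6,6,0] → █  [on edge]
    (3,4)@(7, 9): e=[18,-10,4] → ·
    (2,5)@(5, 11): e=[6,10,-4] → ·
    (3,5)@(7, 11): e=[18,-6,0] → ·  [on edge]
    (4,6)@(9, 13): e=[30,-18,0] → ·  [on edge]
    (5,7)@(11, 15): e=[42,-30,0] → ·  [on edge]
  covered (2 px):
    · · · · · ·
    · · · · · ·
    · · · · · ·
    · · █ · · ·
    · · █ · · ·
    · · · · · ·
    · · · · · ·
    · · · · · ·
    · · · · · ·
    · · · · · ·
T2:
  2·area = 48  (B↔C swapped to make it positive)
  edge (0, 4)→(8, 14): d=(8,10) right/bottom  bias=-1
  edge (8, 14)→(0, 10): d=(-8,-4) top-left  bias=+0
  edge (0, 10)→(0, 4): d=(0,-6) top-left  bias=+0
    (0,3)@(1, 7): e=[14,28,6] → █
    (1,3)@(3, 7): e=[-6,36,18] → ·
    (0,4)@(1, 9): e=[30,12,6] → █
    (1,4)@(3, 9): e=[10,20,18] → █
    (2,4)@(5, 9): e=[-10,28,30] → ·
    (0,5)@(1, 11): e=[46,-4,6] → ·
    (1,5)@(3, 11): e=[26,4,18] → █
    (2,5)@(5, 11): e=[6,12,30] → █
    (3,5)@(7, 11): e=[-14,20,42] → ·
    (1,6)@(3, 13): e=[42,-12,18] → ·
    (2,6)@(5, 13): e=[22,-4,30] → ·
    (3,6)@(7, 13): e=[2,4,42] → █
  covered (6 px):
    · · · · · ·
    · · · · · ·
    · · · · · ·
    █ · · · · ·
    █ █ · · · ·
    · █ █ · · ·
    · · · █ · ·
    · · · · · ·
    · · · · · ·
    · · · · · ·
T3:
  2·area = 88  (B↔C swapped to make it positive)
  edge (4, 6)→(10, 16): d=(6,10) right/bottom  bias=-1
  edge (10, 16)→(0, 14): d=(-10,-2) top-left  bias=+0
  edge (0, 14)→(4, 6): d=(4,-8) top-left  bias=+0
    (0,0)@(1, 1): e=[0,132,-44] → ·  [on edge]
    (1,4)@(3, 9): e=[28,56,4] → █
    (2,4)@(5, 9): e=[8,60,20] → █
    (3,4)@(7, 9): e=[-12,64,36] → ·
    (1,5)@(3, 11): e=[40,36,12] → █
    (3,5)@(7, 11): e=[0,44,44] → ·  [on edge]
    (0,6)@(1, 13): e=[72,12,4] → █
    (3,6)@(7, 13): e=[12,24,52] → █
    (4,6)@(9, 13): e=[-8,28,68] → ·
    (0,7)@(1, 15): e=[84,-8,12] → ·
    (1,7)@(3, 15): e=[64,-4,28] → ·
    (2,7)@(5, 15): e=[44,0,44] → █  [on edge]
  covered (11 px):
    · · · · · ·
    · · · · · ·
    · · · · · ·
    · · · · · ·
    · █ █ · · ·
    · █ █ · · ·
    █ █ █ █ · ·
    · · █ █ █ ·
    · · · · · ·
    · · · · · ·

Answer: [[2,3],[2,4]]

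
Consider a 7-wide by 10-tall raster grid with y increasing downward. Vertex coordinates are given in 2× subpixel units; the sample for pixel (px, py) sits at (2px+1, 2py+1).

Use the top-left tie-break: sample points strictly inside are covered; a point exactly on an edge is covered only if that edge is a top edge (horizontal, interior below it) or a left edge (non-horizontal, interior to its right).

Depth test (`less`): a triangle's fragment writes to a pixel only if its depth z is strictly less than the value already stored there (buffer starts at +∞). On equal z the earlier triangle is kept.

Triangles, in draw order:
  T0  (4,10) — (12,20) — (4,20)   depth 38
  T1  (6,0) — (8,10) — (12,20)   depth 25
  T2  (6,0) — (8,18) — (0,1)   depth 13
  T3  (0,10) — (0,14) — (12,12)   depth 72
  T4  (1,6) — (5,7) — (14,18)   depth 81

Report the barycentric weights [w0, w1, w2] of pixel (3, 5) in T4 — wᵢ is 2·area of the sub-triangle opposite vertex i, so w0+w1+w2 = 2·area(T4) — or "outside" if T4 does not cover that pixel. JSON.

T0:
  2·area = 80
  edge (4, 10)→(12, 20): d=(8,10) right/bottom  bias=-1
  edge (12, 20)→(4, 20): d=(-8,0) right/bottom  bias=-1
  edge (4, 20)→(4, 10): d=(0,-10) top-left  bias=+0
    (2,6)@(5, 13): e=[14,56,10] → X
    (3,6)@(7, 13): e=[-6,56,30] → .
    (2,7)@(5, 15): e=[30,40,10] → X
    (3,7)@(7, 15): e=[10,40,30] → X
    (4,7)@(9, 15): e=[-10,40,50] → .
    (2,8)@(5, 17): e=[46,24,10] → X
    (4,8)@(9, 17): e=[6,24,50] → X
    (5,8)@(11, 17): e=[-14,24,70] → .
    (2,9)@(5, 19): e=[62,8,10] → X
    (5,9)@(11, 19): e=[2,8,70] → X
    (6,9)@(13, 19): e=[-18,8,90] → .
  covered (10 px):
    . . . . . . .
    . . . . . . .
    . . . . . . .
    . . . . . . .
    . . . . . . .
    . . . . . . .
    . . X . . . .
    . . X X . . .
    . . X X X . .
    . . X X X X .
T1:
  2·area = 20  (B↔C swapped to make it positive)
  edge (6, 0)→(12, 20): d=(6,20) right/bottom  bias=-1
  edge (12, 20)→(8, 10): d=(-4,-10) top-left  bias=+0
  edge (8, 10)→(6, 0): d=(-2,-10) top-left  bias=+0
    (3,2)@(7, 5): e=[10,10,0] → X  [on edge]
    (4,2)@(9, 5): e=[-30,30,20] → .
    (3,3)@(7, 7): e=[22,2,-4] → .
    (4,5)@(9, 11): e=[6,6,8] → X
    (5,5)@(11, 11): e=[-34,26,28] → .
    (4,6)@(9, 13): e=[18,-2,4] → .
    (4,7)@(9, 15): e=[30,-10,0] → .  [on edge]
    (5,8)@(11, 17): e=[2,2,16] → X
    (6,8)@(13, 17): e=[-38,22,36] → .
    (5,9)@(11, 19): e=[14,-6,12] → .
  covered (3 px):
    . . . . . . .
    . . . . . . .
    . . . X . . .
    . . . . . . .
    . . . . . . .
    . . . . X . .
    . . . . . . .
    . . . . . . .
    . . . . . X .
    . . . . . . .
T2:
  2·area = 110
  edge (6, 0)→(8, 18): d=(2,18) right/bottom  bias=-1
  edge (8, 18)→(0, 1): d=(-8,-17) top-left  bias=+0
  edge (0, 1)→(6, 0): d=(6,-1) top-left  bias=+0
    (0,0)@(1, 1): e=[92,17,1] → X
    (1,0)@(3, 1): e=[56,51,3] → X
    (2,0)@(5, 1): e=[20,85,5] → X
    (3,0)@(7, 1): e=[-16,119,7] → .
    (0,1)@(1, 3): e=[96,1,13] → X
    (3,1)@(7, 3): e=[-12,103,19] → .
    (0,2)@(1, 5): e=[100,-15,25] → .
    (1,2)@(3, 5): e=[64,19,27] → X
    (3,2)@(7, 5): e=[-8,87,31] → .
    (1,3)@(3, 7): e=[68,3,39] → X
    (3,3)@(7, 7): e=[-4,71,43] → .
    (1,4)@(3, 9): e=[72,-13,51] → .
    (3,4)@(7, 9): e=[0,55,55] → .  [on edge]
  covered (15 px):
    X X X . . . .
    X X X . . . .
    . X X . . . .
    . X X . . . .
    . . X . . . .
    . . X X . . .
    . . . X . . .
    . . . X . . .
    . . . . . . .
    . . . . . . .
T3:
  2·area = 48  (B↔C swapped to make it positive)
  edge (0, 10)→(12, 12): d=(12,2) right/bottom  bias=-1
  edge (12, 12)→(0, 14): d=(-12,2) right/bottom  bias=-1
  edge (0, 14)→(0, 10): d=(0,-4) top-left  bias=+0
    (0,5)@(1, 11): e=[10,34,4] → X
    (1,5)@(3, 11): e=[6,30,12] → X
    (2,5)@(5, 11): e=[2,26,20] → X
    (3,5)@(7, 11): e=[-2,22,28] → .
    (0,6)@(1, 13): e=[34,10,4] → X
    (3,6)@(7, 13): e=[22,-2,28] → .
    (0,7)@(1, 15): e=[58,-14,4] → .
    (1,7)@(3, 15): e=[54,-18,12] → .
    (2,7)@(5, 15): e=[50,-22,20] → .
  covered (6 px):
    . . . . . . .
    . . . . . . .
    . . . . . . .
    . . . . . . .
    . . . . . . .
    X X X . . . .
    X X X . . . .
    . . . . . . .
    . . . . . . .
    . . . . . . .
T4:
  2·area = 35
  edge (1, 6)→(5, 7): d=(4,1) right/bottom  bias=-1
  edge (5, 7)→(14, 18): d=(9,11) right/bottom  bias=-1
  edge (14, 18)→(1, 6): d=(-13,-12) top-left  bias=+0
    (1,3)@(3, 7): e=[2,22,11] → X
    (2,3)@(5, 7): e=[0,0,35] → .  [on edge]
    (1,4)@(3, 9): e=[10,40,-15] → .
    (2,4)@(5, 9): e=[8,18,9] → X
    (3,4)@(7, 9): e=[6,-4,33] → .
    (6,4)@(13, 9): e=[0,-70,105] → .  [on edge]
    (2,5)@(5, 11): e=[16,36,-17] → .
    (3,5)@(7, 11): e=[14,14,7] → X
    (4,5)@(9, 11): e=[12,-8,31] → .
    (3,6)@(7, 13): e=[22,32,-19] → .
    (4,6)@(9, 13): e=[20,10,5] → X
    (5,6)@(11, 13): e=[18,-12,29] → .
  covered (6 px):
    . . . . . . .
    . . . . . . .
    . . . . . . .
    . X . . . . .
    . . X . . . .
    . . . X . . .
    . . . . X . .
    . . . . . X .
    . . . . . . X
    . . . . . . .

Result: [14,7,14]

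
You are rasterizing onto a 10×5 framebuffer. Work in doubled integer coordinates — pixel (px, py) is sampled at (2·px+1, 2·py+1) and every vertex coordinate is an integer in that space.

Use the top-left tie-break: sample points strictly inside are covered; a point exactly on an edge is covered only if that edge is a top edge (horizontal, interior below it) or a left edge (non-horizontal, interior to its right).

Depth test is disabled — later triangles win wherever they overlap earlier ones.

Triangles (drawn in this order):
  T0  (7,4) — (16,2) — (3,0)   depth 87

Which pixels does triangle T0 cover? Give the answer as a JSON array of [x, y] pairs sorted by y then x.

T0:
  2·area = 44  (B↔C swapped to make it positive)
  edge (7, 4)→(3, 0): d=(-4,-4) top-left  bias=+0
  edge (3, 0)→(16, 2): d=(13,2) right/bottom  bias=-1
  edge (16, 2)→(7, 4): d=(-9,2) right/bottom  bias=-1
    (2,0)@(5, 1): e=[4,9,31] → X
    (3,0)@(7, 1): e=[12,5,27] → X
    (4,0)@(9, 1): e=[20,1,23] → X
    (5,0)@(11, 1): e=[28,-3,19] → .
    (2,1)@(5, 3): e=[-4,35,13] → .
    (3,1)@(7, 3): e=[4,31,9] → X
    (5,1)@(11, 3): e=[20,23,1] → X
    (6,1)@(13, 3): e=[28,19,-3] → .
    (3,2)@(7, 5): e=[-4,57,-9] → .
    (4,2)@(9, 5): e=[4,53,-13] → .
    (5,2)@(11, 5): e=[12,49,-17] → .
  covered (6 px):
    . . X X X . . . . .
    . . . X X X . . . .
    . . . . . . . . . .
    . . . . . . . . . .
    . . . . . . . . . .

Final: [[2,0],[3,0],[4,0],[3,1],[4,1],[5,1]]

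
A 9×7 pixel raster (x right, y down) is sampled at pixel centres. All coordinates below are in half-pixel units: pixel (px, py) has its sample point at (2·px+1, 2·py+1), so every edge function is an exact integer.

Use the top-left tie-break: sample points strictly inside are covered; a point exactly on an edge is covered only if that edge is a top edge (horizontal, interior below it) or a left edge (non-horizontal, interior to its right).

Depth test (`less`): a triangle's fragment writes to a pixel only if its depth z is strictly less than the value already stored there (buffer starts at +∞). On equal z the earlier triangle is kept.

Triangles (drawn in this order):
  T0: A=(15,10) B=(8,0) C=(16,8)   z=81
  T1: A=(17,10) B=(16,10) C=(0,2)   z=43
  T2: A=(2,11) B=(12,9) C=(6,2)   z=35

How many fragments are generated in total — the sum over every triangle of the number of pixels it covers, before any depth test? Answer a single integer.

T0:
  2·area = 24
  edge (15, 10)→(8, 0): d=(-7,-10) top-left  bias=+0
  edge (8, 0)→(16, 8): d=(8,8) right/bottom  bias=-1
  edge (16, 8)→(15, 10): d=(-1,2) right/bottom  bias=-1
    (4,0)@(9, 1): e=[3,0,21] → .  [on edge]
    (5,1)@(11, 3): e=[9,0,15] → .  [on edge]
    (6,2)@(13, 5): e=[15,0,9] → .  [on edge]
    (6,3)@(13, 7): e=[1,16,7] → X
    (7,3)@(15, 7): e=[21,0,3] → .  [on edge]
    (6,4)@(13, 9): e=[-13,32,5] → .
    (7,4)@(15, 9): e=[7,16,1] → X
    (8,4)@(17, 9): e=[27,0,-3] → .  [on edge]
    (7,5)@(15, 11): e=[-7,32,-1] → .
  covered (2 px):
    . . . . . . . . .
    . . . . . . . . .
    . . . . . . . . .
    . . . . . . X . .
    . . . . . . . X .
    . . . . . . . . .
    . . . . . . . . .
T1:
  2·area = 8
  edge (17, 10)→(16, 10): d=(-1,0) right/bottom  bias=-1
  edge (16, 10)→(0, 2): d=(-16,-8) top-left  bias=+0
  edge (0, 2)→(17, 10): d=(17,8) right/bottom  bias=-1
  covered (0 px):
    . . . . . . . . .
    . . . . . . . . .
    . . . . . . . . .
    . . . . . . . . .
    . . . . . . . . .
    . . . . . . . . .
    . . . . . . . . .
T2:
  2·area = 82  (B↔C swapped to make it positive)
  edge (2, 11)→(6, 2): d=(4,-9) top-left  bias=+0
  edge (6, 2)→(12, 9): d=(6,7) right/bottom  bias=-1
  edge (12, 9)→(2, 11): d=(-10,2) right/bottom  bias=-1
    (2,2)@(5, 5): e=[3,25,54] → X
    (3,2)@(7, 5): e=[21,11,50] → X
    (4,2)@(9, 5): e=[39,-3,46] → .
    (2,3)@(5, 7): e=[11,37,34] → X
    (4,3)@(9, 7): e=[47,9,26] → X
    (5,3)@(11, 7): e=[65,-5,22] → .
    (1,4)@(3, 9): e=[1,63,18] → X
    (5,4)@(11, 9): e=[73,7,2] → X
    (6,4)@(13, 9): e=[91,-7,-2] → .
    (1,5)@(3, 11): e=[9,75,-2] → .
    (2,5)@(5, 11): e=[27,61,-6] → .
    (3,5)@(7, 11): e=[45,47,-10] → .
  covered (10 px):
    . . . . . . . . .
    . . . . . . . . .
    . . X X . . . . .
    . . X X X . . . .
    . X X X X X . . .
    . . . . . . . . .
    . . . . . . . . .

Result: 12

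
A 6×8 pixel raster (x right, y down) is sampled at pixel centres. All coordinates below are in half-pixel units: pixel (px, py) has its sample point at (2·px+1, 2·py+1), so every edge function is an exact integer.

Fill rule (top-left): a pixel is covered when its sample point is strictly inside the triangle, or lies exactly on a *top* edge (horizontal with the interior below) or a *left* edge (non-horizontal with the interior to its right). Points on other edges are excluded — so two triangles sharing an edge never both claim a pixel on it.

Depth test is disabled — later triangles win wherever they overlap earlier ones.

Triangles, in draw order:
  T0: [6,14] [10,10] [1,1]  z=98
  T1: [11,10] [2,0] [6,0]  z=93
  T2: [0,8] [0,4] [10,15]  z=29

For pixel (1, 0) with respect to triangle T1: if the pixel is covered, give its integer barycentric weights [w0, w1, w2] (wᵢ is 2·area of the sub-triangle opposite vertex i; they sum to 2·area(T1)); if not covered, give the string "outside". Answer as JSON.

T0:
  2·area = 72  (B↔C swapped to make it positive)
  edge (6, 14)→(1, 1): d=(-5,-13) top-left  bias=+0
  edge (1, 1)→(10, 10): d=(9,9) right/bottom  bias=-1
  edge (10, 10)→(6, 14): d=(-4,4) right/bottom  bias=-1
    (0,0)@(1, 1): e=[0,0,72] → ·  [on edge]
    (1,1)@(3, 3): e=[16,0,56] → ·  [on edge]
    (1,2)@(3, 5): e=[6,18,48] → #
    (2,2)@(5, 5): e=[32,0,40] → ·  [on edge]
    (1,3)@(3, 7): e=[-4,36,40] → ·
    (2,3)@(5, 7): e=[22,18,32] → #
    (3,3)@(7, 7): e=[48,0,24] → ·  [on edge]
    (2,4)@(5, 9): e=[12,36,24] → #
    (3,4)@(7, 9): e=[38,18,16] → #
    (4,4)@(9, 9): e=[64,0,8] → ·  [on edge]
    (5,4)@(11, 9): e=[90,-18,0] → ·  [on edge]
    (2,5)@(5, 11): e=[2,54,16] → #
    (4,5)@(9, 11): e=[54,18,0] → ·  [on edge]
    (5,5)@(11, 11): e=[80,0,-8] → ·  [on edge]
    (3,6)@(7, 13): e=[18,54,0] → ·  [on edge]
    (2,7)@(5, 15): e=[-18,90,0] → ·  [on edge]
  covered (6 px):
    · · · · · ·
    · · · · · ·
    · # · · · ·
    · · # · · ·
    · · # # · ·
    · · # # · ·
    · · · · · ·
    · · · · · ·
T1:
  2·area = 40
  edge (11, 10)→(2, 0): d=(-9,-10) top-left  bias=+0
  edge (2, 0)→(6, 0): d=(4,0) top-left  bias=+0
  edge (6, 0)→(11, 10): d=(5,10) right/bottom  bias=-1
    (1,0)@(3, 1): e=[1,4,35] → #
    (2,0)@(5, 1): e=[21,4,15] → #
    (3,0)@(7, 1): e=[41,4,-5] → ·
    (1,1)@(3, 3): e=[-17,12,45] → ·
    (2,1)@(5, 3): e=[3,12,25] → #
    (3,1)@(7, 3): e=[23,12,5] → #
    (4,1)@(9, 3): e=[43,12,-15] → ·
    (2,2)@(5, 5): e=[-15,20,35] → ·
    (3,2)@(7, 5): e=[5,20,15] → #
    (4,2)@(9, 5): e=[25,20,-5] → ·
    (3,3)@(7, 7): e=[-13,28,25] → ·
    (4,3)@(9, 7): e=[7,28,5] → #
  covered (6 px):
    · # # · · ·
    · · # # · ·
    · · · # · ·
    · · · · # ·
    · · · · · ·
    · · · · · ·
    · · · · · ·
    · · · · · ·
T2:
  2·area = 40
  edge (0, 8)→(0, 4): d=(0,-4) top-left  bias=+0
  edge (0, 4)→(10, 15): d=(10,11) right/bottom  bias=-1
  edge (10, 15)→(0, 8): d=(-10,-7) top-left  bias=+0
    (0,3)@(1, 7): e=[4,19,17] → #
    (1,3)@(3, 7): e=[12,-3,31] → ·
    (0,4)@(1, 9): e=[4,39,-3] → ·
    (1,4)@(3, 9): e=[12,17,11] → #
    (2,4)@(5, 9): e=[20,-5,25] → ·
    (1,5)@(3, 11): e=[12,37,-9] → ·
    (2,5)@(5, 11): e=[20,15,5] → #
    (3,5)@(7, 11): e=[28,-7,19] → ·
    (2,6)@(5, 13): e=[20,35,-15] → ·
  covered (3 px):
    · · · · · ·
    · · · · · ·
    · · · · · ·
    # · · · · ·
    · # · · · ·
    · · # · · ·
    · · · · · ·
    · · · · · ·

Final: [4,35,1]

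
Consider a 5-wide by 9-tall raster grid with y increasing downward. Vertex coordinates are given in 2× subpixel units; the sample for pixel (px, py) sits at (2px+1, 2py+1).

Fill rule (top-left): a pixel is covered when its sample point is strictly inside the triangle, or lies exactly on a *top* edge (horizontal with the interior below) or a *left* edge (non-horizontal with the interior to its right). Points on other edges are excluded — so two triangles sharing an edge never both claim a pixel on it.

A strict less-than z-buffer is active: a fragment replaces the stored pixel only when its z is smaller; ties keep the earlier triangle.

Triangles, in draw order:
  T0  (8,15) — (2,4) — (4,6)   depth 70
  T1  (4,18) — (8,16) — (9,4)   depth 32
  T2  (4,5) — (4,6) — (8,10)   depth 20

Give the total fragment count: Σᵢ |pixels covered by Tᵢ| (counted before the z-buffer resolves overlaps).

T0:
  2·area = 10
  edge (8, 15)→(2, 4): d=(-6,-11) top-left  bias=+0
  edge (2, 4)→(4, 6): d=(2,2) right/bottom  bias=-1
  edge (4, 6)→(8, 15): d=(4,9) right/bottom  bias=-1
    (0,1)@(1, 3): e=[-5,0,15] → .  [on edge]
    (1,2)@(3, 5): e=[5,0,5] → .  [on edge]
    (2,3)@(5, 7): e=[15,0,-5] → .  [on edge]
    (2,4)@(5, 9): e=[3,4,3] → X
    (3,4)@(7, 9): e=[25,0,-15] → .  [on edge]
    (2,5)@(5, 11): e=[-9,8,11] → .
    (4,5)@(9, 11): e=[35,0,-25] → .  [on edge]
    (3,6)@(7, 13): e=[1,8,1] → X
    (4,6)@(9, 13): e=[23,4,-17] → .
    (3,7)@(7, 15): e=[-11,12,9] → .
  covered (2 px):
    . . . . .
    . . . . .
    . . . . .
    . . . . .
    . . X . .
    . . . . .
    . . . X .
    . . . . .
    . . . . .
T1:
  2·area = 46  (B↔C swapped to make it positive)
  edge (4, 18)→(9, 4): d=(5,-14) top-left  bias=+0
  edge (9, 4)→(8, 16): d=(-1,12) right/bottom  bias=-1
  edge (8, 16)→(4, 18): d=(-4,2) right/bottom  bias=-1
    (3,5)@(7, 11): e=[7,17,22] → X
    (4,5)@(9, 11): e=[35,-7,18] → .
    (3,6)@(7, 13): e=[17,15,14] → X
    (4,6)@(9, 13): e=[45,-9,10] → .
    (3,7)@(7, 15): e=[27,13,6] → X
    (4,7)@(9, 15): e=[55,-11,2] → .
    (2,8)@(5, 17): e=[9,35,2] → X
    (3,8)@(7, 17): e=[37,11,-2] → .
  covered (4 px):
    . . . . .
    . . . . .
    . . . . .
    . . . . .
    . . . . .
    . . . X .
    . . . X .
    . . . X .
    . . X . .
T2:
  2·area = 4  (B↔C swapped to make it positive)
  edge (4, 5)→(8, 10): d=(4,5) right/bottom  bias=-1
  edge (8, 10)→(4, 6): d=(-4,-4) top-left  bias=+0
  edge (4, 6)→(4, 5): d=(0,-1) top-left  bias=+0
    (0,1)@(1, 3): e=[7,0,-3] → .  [on edge]
    (1,2)@(3, 5): e=[5,0,-1] → .  [on edge]
    (2,3)@(5, 7): e=[3,0,1] → X  [on edge]
    (3,3)@(7, 7): e=[-7,8,3] → .
    (2,4)@(5, 9): e=[11,-8,1] → .
    (3,4)@(7, 9): e=[1,0,3] → X  [on edge]
    (4,4)@(9, 9): e=[-9,8,5] → .
    (3,5)@(7, 11): e=[9,-8,3] → .
    (4,5)@(9, 11): e=[-1,0,5] → .  [on edge]
  covered (2 px):
    . . . . .
    . . . . .
    . . . . .
    . . X . .
    . . . X .
    . . . . .
    . . . . .
    . . . . .
    . . . . .

Result: 8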